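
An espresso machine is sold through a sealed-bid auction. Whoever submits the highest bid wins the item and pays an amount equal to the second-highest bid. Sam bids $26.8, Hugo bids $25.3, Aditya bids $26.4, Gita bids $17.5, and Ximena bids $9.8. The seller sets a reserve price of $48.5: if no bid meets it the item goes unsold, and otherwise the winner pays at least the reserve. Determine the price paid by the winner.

unsold

Sorted high to low: Sam $26.8; Aditya $26.4; Hugo $25.3; Gita $17.5; Ximena $9.8.
The top bid $26.8 is below the reserve $48.5, so the item goes unsold and nothing is paid.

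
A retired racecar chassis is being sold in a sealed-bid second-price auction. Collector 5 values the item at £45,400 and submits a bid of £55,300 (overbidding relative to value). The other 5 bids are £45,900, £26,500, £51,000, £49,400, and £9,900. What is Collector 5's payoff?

The bidder's payoff: -£5,600.

Highest competing bid: £51,000.
Collector 5's bid £55,300 is the highest overall, so Collector 5 wins and pays the second-highest bid, £51,000.
Payoff = value − price = £45,400 − £51,000 = -£5,600.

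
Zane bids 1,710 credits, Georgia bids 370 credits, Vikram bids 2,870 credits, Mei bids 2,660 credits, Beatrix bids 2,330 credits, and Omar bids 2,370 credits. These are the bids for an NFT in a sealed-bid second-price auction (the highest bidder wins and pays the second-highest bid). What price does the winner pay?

Bids in descending order: Vikram 2,870 credits > Mei 2,660 credits > Omar 2,370 credits > Beatrix 2,330 credits > Zane 1,710 credits > Georgia 370 credits.
Vikram is the highest bidder, so Vikram wins.
Under the second-price rule, the price is the second-highest bid: 2,660 credits.

Price paid: 2,660 credits.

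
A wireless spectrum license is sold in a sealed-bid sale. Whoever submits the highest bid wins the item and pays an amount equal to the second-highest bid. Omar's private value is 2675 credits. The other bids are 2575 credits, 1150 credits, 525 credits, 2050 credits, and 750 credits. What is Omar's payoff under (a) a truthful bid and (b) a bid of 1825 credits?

Truthful: 100 credits; alternative: 0 credits.

The highest competing bid is 2575 credits.
Bidding truthfully at 2675 credits: Omar has the top bid, wins, and pays the second-highest bid 2575 credits. Payoff = 2675 credits − 2575 credits = 100 credits.
Bidding 1825 credits: the top bid is 2575 credits (a rival), so Omar loses. Payoff = 0 credits.
Deviating from a truthful bid can only lose payoff in a second-price auction — never gain.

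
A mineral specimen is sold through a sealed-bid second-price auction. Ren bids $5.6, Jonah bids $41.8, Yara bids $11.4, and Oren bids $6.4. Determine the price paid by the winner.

The winner pays $11.4.

Bids in descending order: Jonah $41.8, then Yara $11.4, then Oren $6.4, then Ren $5.6.
Jonah has the highest bid, so Jonah wins.
The second-highest bid is $11.4, so that is what Jonah pays.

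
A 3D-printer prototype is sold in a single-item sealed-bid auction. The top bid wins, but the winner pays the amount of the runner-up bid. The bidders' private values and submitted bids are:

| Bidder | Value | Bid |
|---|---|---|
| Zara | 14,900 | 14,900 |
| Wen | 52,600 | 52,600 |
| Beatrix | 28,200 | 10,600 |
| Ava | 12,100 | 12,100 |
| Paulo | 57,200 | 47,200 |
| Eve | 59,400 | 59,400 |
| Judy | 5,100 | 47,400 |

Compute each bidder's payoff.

Zara 0, Wen 0, Beatrix 0, Ava 0, Paulo 0, Eve 6,800, Judy 0.

Ranking the bids: Eve 59,400, then Wen 52,600, then Judy 47,400, then Paulo 47,200, then Zara 14,900, then Ava 12,100, then Beatrix 10,600.
Eve has the top bid and wins; the price is the second-highest bid, 52,600.
Eve's payoff = 59,400 − 52,600 = 6,800. All other bidders lose, so their payoff is 0.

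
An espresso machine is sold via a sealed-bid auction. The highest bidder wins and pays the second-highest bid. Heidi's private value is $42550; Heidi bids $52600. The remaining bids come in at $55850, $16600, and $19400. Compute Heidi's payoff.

$0

Highest competing bid: $55850.
Heidi's bid $52600 is not the highest, so Heidi loses, pays nothing, and earns zero payoff.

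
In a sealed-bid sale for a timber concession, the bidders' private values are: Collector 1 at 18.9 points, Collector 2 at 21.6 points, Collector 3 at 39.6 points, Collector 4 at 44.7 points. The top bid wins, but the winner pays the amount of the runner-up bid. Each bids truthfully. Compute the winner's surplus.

5.1 points

Sorted high to low: Collector 4 44.7 points > Collector 3 39.6 points > Collector 2 21.6 points > Collector 1 18.9 points.
Collector 4 wins with the top bid and pays the second-highest, 39.6 points.
Surplus = 44.7 points − 39.6 points = 5.1 points.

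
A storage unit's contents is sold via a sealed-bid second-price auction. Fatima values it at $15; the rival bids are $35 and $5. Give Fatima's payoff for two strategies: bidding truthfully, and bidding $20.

The highest competing bid is $35.
Bidding truthfully at $15: the top bid is $35 (a rival), so Fatima loses. Payoff = $0.
Bidding $20: the top bid is $35 (a rival), so Fatima loses. Payoff = $0.
The bid only affects whether you win, not the price — here both bids land on the same side of the top rival bid, so the deviation is payoff-neutral.

(a) $0  (b) $0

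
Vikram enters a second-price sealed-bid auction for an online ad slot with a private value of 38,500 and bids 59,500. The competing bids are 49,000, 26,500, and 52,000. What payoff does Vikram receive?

-13,500

Highest competing bid: 52,000.
Vikram's bid 59,500 is the highest overall, so Vikram wins and pays the second-highest bid, 52,000.
Payoff = value − price = 38,500 − 52,000 = -13,500.
Overbidding won the item at a price above value — truthful bidding would have avoided this loss.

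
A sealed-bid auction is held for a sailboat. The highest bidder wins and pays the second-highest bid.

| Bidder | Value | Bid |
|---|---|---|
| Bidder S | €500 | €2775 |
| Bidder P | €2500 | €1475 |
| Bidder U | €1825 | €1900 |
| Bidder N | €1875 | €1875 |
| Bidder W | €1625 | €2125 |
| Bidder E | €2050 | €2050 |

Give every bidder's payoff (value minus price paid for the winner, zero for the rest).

Bids in descending order: Bidder S €2775, then Bidder W €2125, then Bidder E €2050, then Bidder U €1900, then Bidder N €1875, then Bidder P €1475.
Bidder S has the top bid and wins; the price is the second-highest bid, €2125.
Bidder S's payoff = €500 − €2125 = -€1625. All other bidders lose, so their payoff is 0.

Payoffs: Bidder S -€1625, Bidder P €0, Bidder U €0, Bidder N €0, Bidder W €0, Bidder E €0.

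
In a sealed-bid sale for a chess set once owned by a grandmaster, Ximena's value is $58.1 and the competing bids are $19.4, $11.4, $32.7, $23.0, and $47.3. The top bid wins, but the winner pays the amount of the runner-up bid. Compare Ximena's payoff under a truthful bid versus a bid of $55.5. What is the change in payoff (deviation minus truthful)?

Change in payoff: $0.0.

The highest competing bid is $47.3.
Bidding truthfully at $58.1: Ximena has the top bid, wins, and pays the second-highest bid $47.3. Payoff = $58.1 − $47.3 = $10.8.
Bidding $55.5: Ximena has the top bid, wins, and pays the second-highest bid $47.3. Payoff = $58.1 − $47.3 = $10.8.
Change = $10.8 − $10.8 = $0.0.
The bid only affects whether you win, not the price — here both bids land on the same side of the top rival bid, so the deviation is payoff-neutral.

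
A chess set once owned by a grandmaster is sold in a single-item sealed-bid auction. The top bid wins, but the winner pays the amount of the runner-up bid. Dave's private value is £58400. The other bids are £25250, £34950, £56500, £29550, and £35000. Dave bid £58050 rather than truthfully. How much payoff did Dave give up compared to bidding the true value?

The highest competing bid is £56500.
Bidding truthfully at £58400: Dave has the top bid, wins, and pays the second-highest bid £56500. Payoff = £58400 − £56500 = £1900.
Bidding £58050: Dave has the top bid, wins, and pays the second-highest bid £56500. Payoff = £58400 − £56500 = £1900.
Regret = truthful payoff − actual payoff = £1900 − £1900 = £0.
The bid only affects whether you win, not the price — here both bids land on the same side of the top rival bid, so the deviation is payoff-neutral.

£0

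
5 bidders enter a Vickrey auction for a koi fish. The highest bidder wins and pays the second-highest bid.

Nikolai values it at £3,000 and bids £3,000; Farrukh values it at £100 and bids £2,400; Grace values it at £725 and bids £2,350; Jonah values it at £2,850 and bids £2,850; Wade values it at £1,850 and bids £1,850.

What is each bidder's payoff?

Bids in descending order: Nikolai £3,000, then Jonah £2,850, then Farrukh £2,400, then Grace £2,350, then Wade £1,850.
Nikolai has the top bid and wins; the price is the second-highest bid, £2,850.
Nikolai's payoff = £3,000 − £2,850 = £150. All other bidders lose, so their payoff is 0.

Nikolai £150, Farrukh £0, Grace £0, Jonah £0, Wade £0.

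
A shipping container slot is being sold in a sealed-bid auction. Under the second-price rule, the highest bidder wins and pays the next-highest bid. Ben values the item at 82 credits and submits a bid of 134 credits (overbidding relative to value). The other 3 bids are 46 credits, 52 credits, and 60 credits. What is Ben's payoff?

Highest competing bid: 60 credits.
Ben's bid 134 credits is the highest overall, so Ben wins and pays the second-highest bid, 60 credits.
Payoff = value − price = 82 credits − 60 credits = 22 credits.

Ben's payoff: 22 credits.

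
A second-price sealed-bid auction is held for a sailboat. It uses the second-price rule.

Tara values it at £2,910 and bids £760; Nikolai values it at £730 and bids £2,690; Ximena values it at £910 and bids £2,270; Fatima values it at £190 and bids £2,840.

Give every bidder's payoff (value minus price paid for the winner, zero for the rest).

Tara £0, Nikolai £0, Ximena £0, Fatima -£2,500.

Ranking the bids: Fatima £2,840, then Nikolai £2,690, then Ximena £2,270, then Tara £760.
Fatima has the top bid and wins; the price is the second-highest bid, £2,690.
Fatima's payoff = £190 − £2,690 = -£2,500. All other bidders lose, so their payoff is 0.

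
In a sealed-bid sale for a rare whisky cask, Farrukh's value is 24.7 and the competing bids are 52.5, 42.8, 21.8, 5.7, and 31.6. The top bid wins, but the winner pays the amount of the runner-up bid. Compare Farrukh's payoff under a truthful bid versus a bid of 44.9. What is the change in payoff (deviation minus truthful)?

Change in payoff: 0.0.

The highest competing bid is 52.5.
Bidding truthfully at 24.7: the top bid is 52.5 (a rival), so Farrukh loses. Payoff = 0.0.
Bidding 44.9: the top bid is 52.5 (a rival), so Farrukh loses. Payoff = 0.0.
Change = 0.0 − 0.0 = 0.0.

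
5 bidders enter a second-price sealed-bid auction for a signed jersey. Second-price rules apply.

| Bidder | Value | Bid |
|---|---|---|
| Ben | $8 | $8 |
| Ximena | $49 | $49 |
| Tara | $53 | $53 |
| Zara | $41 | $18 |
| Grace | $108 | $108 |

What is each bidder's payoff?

Ben $0, Ximena $0, Tara $0, Zara $0, Grace $55.

Ordered from highest: Grace $108; Tara $53; Ximena $49; Zara $18; Ben $8.
Grace has the top bid and wins; the price is the second-highest bid, $53.
Grace's payoff = $108 − $53 = $55. All other bidders lose, so their payoff is 0.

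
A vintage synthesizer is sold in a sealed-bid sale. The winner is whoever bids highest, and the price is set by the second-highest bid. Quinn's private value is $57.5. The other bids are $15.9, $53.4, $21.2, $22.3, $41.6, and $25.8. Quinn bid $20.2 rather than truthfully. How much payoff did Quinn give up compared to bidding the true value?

The highest competing bid is $53.4.
Bidding truthfully at $57.5: Quinn has the top bid, wins, and pays the second-highest bid $53.4. Payoff = $57.5 − $53.4 = $4.1.
Bidding $20.2: the top bid is $53.4 (a rival), so Quinn loses. Payoff = $0.0.
Regret = truthful payoff − actual payoff = $4.1 − $0.0 = $4.1.

$4.1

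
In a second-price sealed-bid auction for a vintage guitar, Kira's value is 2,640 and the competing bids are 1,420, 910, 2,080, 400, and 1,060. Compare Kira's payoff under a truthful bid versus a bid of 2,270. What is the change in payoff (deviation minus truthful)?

The highest competing bid is 2,080.
Bidding truthfully at 2,640: Kira has the top bid, wins, and pays the second-highest bid 2,080. Payoff = 2,640 − 2,080 = 560.
Bidding 2,270: Kira has the top bid, wins, and pays the second-highest bid 2,080. Payoff = 2,640 − 2,080 = 560.
Change = 560 − 560 = 0.
The bid only affects whether you win, not the price — here both bids land on the same side of the top rival bid, so the deviation is payoff-neutral.

0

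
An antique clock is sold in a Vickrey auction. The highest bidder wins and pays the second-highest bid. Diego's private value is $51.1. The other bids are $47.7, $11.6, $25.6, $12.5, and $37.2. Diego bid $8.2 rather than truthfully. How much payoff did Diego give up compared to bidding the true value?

$3.4

The highest competing bid is $47.7.
Bidding truthfully at $51.1: Diego has the top bid, wins, and pays the second-highest bid $47.7. Payoff = $51.1 − $47.7 = $3.4.
Bidding $8.2: the top bid is $47.7 (a rival), so Diego loses. Payoff = $0.0.
Regret = truthful payoff − actual payoff = $3.4 − $0.0 = $3.4.
Deviating from a truthful bid can only lose payoff in a second-price auction — never gain.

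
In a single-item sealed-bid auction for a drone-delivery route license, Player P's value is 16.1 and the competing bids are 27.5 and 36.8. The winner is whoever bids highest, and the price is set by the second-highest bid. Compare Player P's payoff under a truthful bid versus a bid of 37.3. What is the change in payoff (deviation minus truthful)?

The highest competing bid is 36.8.
Bidding truthfully at 16.1: the top bid is 36.8 (a rival), so Player P loses. Payoff = 0.0.
Bidding 37.3: Player P has the top bid, wins, and pays the second-highest bid 36.8. Payoff = 16.1 − 36.8 = -20.7.
Change = -20.7 − 0.0 = -20.7.

Change in payoff: -20.7.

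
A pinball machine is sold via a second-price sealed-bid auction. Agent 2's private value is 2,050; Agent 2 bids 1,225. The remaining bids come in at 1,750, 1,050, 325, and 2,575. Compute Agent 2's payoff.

0

Highest competing bid: 2,575.
Agent 2's bid 1,225 is not the highest, so Agent 2 loses, pays nothing, and earns zero payoff.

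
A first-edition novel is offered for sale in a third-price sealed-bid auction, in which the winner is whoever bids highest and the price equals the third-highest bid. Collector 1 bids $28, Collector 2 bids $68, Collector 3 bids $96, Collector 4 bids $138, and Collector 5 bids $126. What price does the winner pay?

Ranking the bids: Collector 4 $138; Collector 5 $126; Collector 3 $96; Collector 2 $68; Collector 1 $28.
Collector 4 is the highest bidder, so Collector 4 wins.
Under the third-price rule, the price is the third-highest bid: $96.

$96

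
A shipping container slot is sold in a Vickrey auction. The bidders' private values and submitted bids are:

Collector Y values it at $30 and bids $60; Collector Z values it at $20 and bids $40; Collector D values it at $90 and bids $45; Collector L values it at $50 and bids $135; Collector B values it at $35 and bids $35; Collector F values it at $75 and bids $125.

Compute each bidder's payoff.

Collector Y $0, Collector Z $0, Collector D $0, Collector L -$75, Collector B $0, Collector F $0.

Sorted high to low: Collector L $135, then Collector F $125, then Collector Y $60, then Collector D $45, then Collector Z $40, then Collector B $35.
Collector L has the top bid and wins; the price is the second-highest bid, $125.
Collector L's payoff = $50 − $125 = -$75. All other bidders lose, so their payoff is 0.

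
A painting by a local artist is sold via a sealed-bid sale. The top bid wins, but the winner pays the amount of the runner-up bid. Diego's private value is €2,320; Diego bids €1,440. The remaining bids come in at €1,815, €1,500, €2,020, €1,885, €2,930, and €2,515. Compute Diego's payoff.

€0

Highest competing bid: €2,930.
Diego's bid €1,440 is not the highest, so Diego loses, pays nothing, and earns zero payoff.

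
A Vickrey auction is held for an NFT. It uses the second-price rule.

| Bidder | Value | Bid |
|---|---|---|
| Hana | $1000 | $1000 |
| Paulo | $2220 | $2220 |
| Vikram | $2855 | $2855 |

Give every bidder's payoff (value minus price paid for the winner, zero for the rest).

Hana $0, Paulo $0, Vikram $635.

Sorted high to low: Vikram $2855; Paulo $2220; Hana $1000.
Vikram has the top bid and wins; the price is the second-highest bid, $2220.
Vikram's payoff = $2855 − $2220 = $635. All other bidders lose, so their payoff is 0.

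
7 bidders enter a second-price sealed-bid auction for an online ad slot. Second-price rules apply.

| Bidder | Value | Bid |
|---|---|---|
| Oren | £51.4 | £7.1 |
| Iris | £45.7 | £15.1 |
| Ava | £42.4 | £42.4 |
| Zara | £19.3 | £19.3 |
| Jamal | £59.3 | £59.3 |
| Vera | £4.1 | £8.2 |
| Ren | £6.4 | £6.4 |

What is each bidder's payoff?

Bids in descending order: Jamal £59.3 > Ava £42.4 > Zara £19.3 > Iris £15.1 > Vera £8.2 > Oren £7.1 > Ren £6.4.
Jamal has the top bid and wins; the price is the second-highest bid, £42.4.
Jamal's payoff = £59.3 − £42.4 = £16.9. All other bidders lose, so their payoff is 0.

Oren £0.0, Iris £0.0, Ava £0.0, Zara £0.0, Jamal £16.9, Vera £0.0, Ren £0.0.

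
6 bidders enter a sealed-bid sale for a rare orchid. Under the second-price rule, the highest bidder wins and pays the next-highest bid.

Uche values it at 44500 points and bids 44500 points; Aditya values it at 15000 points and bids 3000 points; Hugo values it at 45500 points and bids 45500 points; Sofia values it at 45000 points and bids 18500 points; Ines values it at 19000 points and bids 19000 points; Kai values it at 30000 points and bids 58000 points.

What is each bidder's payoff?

Uche 0 points, Aditya 0 points, Hugo 0 points, Sofia 0 points, Ines 0 points, Kai -15500 points.

Ranking the bids: Kai 58000 points, then Hugo 45500 points, then Uche 44500 points, then Ines 19000 points, then Sofia 18500 points, then Aditya 3000 points.
Kai has the top bid and wins; the price is the second-highest bid, 45500 points.
Kai's payoff = 30000 points − 45500 points = -15500 points. All other bidders lose, so their payoff is 0.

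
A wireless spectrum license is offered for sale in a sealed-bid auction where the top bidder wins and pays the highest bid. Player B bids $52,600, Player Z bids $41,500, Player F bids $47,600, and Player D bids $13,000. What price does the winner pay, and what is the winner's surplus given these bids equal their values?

The winner pays $52,600 for a surplus of $0.

Sorted high to low: Player B $52,600; Player F $47,600; Player Z $41,500; Player D $13,000.
Player B is the highest bidder, so Player B wins.
Under the first-price rule, the price is the highest bid: $52,600.
Surplus = $52,600 − $52,600 = $0.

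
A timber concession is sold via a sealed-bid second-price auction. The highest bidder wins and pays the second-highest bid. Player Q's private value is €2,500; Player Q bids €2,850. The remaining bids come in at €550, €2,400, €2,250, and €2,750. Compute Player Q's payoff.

Payoff = -€250.

Highest competing bid: €2,750.
Player Q's bid €2,850 is the highest overall, so Player Q wins and pays the second-highest bid, €2,750.
Payoff = value − price = €2,500 − €2,750 = -€250.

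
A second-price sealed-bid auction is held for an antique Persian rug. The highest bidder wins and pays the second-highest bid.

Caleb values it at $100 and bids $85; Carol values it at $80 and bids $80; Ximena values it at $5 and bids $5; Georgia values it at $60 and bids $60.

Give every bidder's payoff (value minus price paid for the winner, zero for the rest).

Sorted high to low: Caleb $85 > Carol $80 > Georgia $60 > Ximena $5.
Caleb has the top bid and wins; the price is the second-highest bid, $80.
Caleb's payoff = $100 − $80 = $20. All other bidders lose, so their payoff is 0.

Payoffs: Caleb $20, Carol $0, Ximena $0, Georgia $0.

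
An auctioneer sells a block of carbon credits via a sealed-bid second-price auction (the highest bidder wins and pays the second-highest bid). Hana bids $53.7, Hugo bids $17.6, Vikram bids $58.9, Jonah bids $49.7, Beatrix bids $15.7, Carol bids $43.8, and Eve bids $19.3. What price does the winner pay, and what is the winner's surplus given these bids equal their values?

Ordered from highest: Vikram $58.9; Hana $53.7; Jonah $49.7; Carol $43.8; Eve $19.3; Hugo $17.6; Beatrix $15.7.
Vikram is the highest bidder, so Vikram wins.
Under the second-price rule, the price is the second-highest bid: $53.7.
Surplus = $58.9 − $53.7 = $5.2.

The winner pays $53.7 for a surplus of $5.2.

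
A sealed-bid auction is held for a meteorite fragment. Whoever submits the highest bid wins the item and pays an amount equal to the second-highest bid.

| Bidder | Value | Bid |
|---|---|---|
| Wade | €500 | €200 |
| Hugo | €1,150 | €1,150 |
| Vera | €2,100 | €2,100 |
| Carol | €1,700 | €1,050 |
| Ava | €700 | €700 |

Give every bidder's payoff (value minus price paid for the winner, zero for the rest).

Sorted high to low: Vera €2,100 > Hugo €1,150 > Carol €1,050 > Ava €700 > Wade €200.
Vera has the top bid and wins; the price is the second-highest bid, €1,150.
Vera's payoff = €2,100 − €1,150 = €950. All other bidders lose, so their payoff is 0.

Payoffs: Wade €0, Hugo €0, Vera €950, Carol €0, Ava €0.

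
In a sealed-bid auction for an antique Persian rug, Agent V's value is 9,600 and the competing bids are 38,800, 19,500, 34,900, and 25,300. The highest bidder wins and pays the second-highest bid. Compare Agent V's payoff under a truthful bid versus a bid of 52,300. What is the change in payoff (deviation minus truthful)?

The highest competing bid is 38,800.
Bidding truthfully at 9,600: the top bid is 38,800 (a rival), so Agent V loses. Payoff = 0.
Bidding 52,300: Agent V has the top bid, wins, and pays the second-highest bid 38,800. Payoff = 9,600 − 38,800 = -29,200.
Change = -29,200 − 0 = -29,200.

Payoff change: -29,200.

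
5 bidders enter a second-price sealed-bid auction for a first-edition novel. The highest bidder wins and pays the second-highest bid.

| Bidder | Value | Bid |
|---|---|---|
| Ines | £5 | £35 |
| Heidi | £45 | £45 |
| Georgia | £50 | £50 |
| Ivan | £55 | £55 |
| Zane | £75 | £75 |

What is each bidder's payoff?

Ines £0, Heidi £0, Georgia £0, Ivan £0, Zane £20.

Ranking the bids: Zane £75; Ivan £55; Georgia £50; Heidi £45; Ines £35.
Zane has the top bid and wins; the price is the second-highest bid, £55.
Zane's payoff = £75 − £55 = £20. All other bidders lose, so their payoff is 0.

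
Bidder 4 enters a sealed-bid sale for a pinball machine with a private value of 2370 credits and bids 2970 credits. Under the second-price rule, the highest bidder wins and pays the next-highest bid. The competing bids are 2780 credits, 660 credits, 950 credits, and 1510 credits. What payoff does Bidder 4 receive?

-410 credits

Highest competing bid: 2780 credits.
Bidder 4's bid 2970 credits is the highest overall, so Bidder 4 wins and pays the second-highest bid, 2780 credits.
Payoff = value − price = 2370 credits − 2780 credits = -410 credits.
Overbidding won the item at a price above value — truthful bidding would have avoided this loss.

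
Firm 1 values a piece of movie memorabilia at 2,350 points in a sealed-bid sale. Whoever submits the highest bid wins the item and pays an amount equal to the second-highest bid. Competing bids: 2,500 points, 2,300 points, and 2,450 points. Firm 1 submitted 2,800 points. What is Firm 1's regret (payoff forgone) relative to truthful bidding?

The highest competing bid is 2,500 points.
Bidding truthfully at 2,350 points: the top bid is 2,500 points (a rival), so Firm 1 loses. Payoff = 0 points.
Bidding 2,800 points: Firm 1 has the top bid, wins, and pays the second-highest bid 2,500 points. Payoff = 2,350 points − 2,500 points = -150 points.
Regret = truthful payoff − actual payoff = 0 points − -150 points = 150 points.
This is the dominant-strategy logic: truthful bidding weakly beats any alternative.

Regret: 150 points.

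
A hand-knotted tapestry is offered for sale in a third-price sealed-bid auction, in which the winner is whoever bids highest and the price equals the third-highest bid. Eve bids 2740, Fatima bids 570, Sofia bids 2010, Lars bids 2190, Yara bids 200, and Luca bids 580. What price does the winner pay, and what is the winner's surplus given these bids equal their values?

Sorted high to low: Eve 2740; Lars 2190; Sofia 2010; Luca 580; Fatima 570; Yara 200.
Eve is the highest bidder, so Eve wins.
Under the third-price rule, the price is the third-highest bid: 2010.
Surplus = 2740 − 2010 = 730.

The winner pays 2010 for a surplus of 730.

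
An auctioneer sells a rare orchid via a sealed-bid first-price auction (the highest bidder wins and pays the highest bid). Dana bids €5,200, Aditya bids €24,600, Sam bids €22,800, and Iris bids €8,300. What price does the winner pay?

The winner pays €24,600.

Ordered from highest: Aditya €24,600 > Sam €22,800 > Iris €8,300 > Dana €5,200.
Aditya is the highest bidder, so Aditya wins.
Under the first-price rule, the price is the highest bid: €24,600.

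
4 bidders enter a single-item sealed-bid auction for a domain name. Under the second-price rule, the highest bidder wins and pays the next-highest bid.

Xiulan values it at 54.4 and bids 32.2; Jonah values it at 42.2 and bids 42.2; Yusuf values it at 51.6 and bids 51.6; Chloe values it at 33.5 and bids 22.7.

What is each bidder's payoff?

Ranking the bids: Yusuf 51.6, then Jonah 42.2, then Xiulan 32.2, then Chloe 22.7.
Yusuf has the top bid and wins; the price is the second-highest bid, 42.2.
Yusuf's payoff = 51.6 − 42.2 = 9.4. All other bidders lose, so their payoff is 0.

Xiulan 0.0, Jonah 0.0, Yusuf 9.4, Chloe 0.0.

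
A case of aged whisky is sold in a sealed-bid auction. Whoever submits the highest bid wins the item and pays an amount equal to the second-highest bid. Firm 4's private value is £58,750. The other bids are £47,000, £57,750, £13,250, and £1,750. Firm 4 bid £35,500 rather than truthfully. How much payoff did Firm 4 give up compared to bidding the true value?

The highest competing bid is £57,750.
Bidding truthfully at £58,750: Firm 4 has the top bid, wins, and pays the second-highest bid £57,750. Payoff = £58,750 − £57,750 = £1,000.
Bidding £35,500: the top bid is £57,750 (a rival), so Firm 4 loses. Payoff = £0.
Regret = truthful payoff − actual payoff = £1,000 − £0 = £1,000.

Payoff forgone: £1,000.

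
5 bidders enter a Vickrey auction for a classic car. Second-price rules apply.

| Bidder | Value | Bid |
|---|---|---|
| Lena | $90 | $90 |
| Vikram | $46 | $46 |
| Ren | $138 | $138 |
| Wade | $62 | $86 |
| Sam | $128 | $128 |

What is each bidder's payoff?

Lena $0, Vikram $0, Ren $10, Wade $0, Sam $0.

Sorted high to low: Ren $138; Sam $128; Lena $90; Wade $86; Vikram $46.
Ren has the top bid and wins; the price is the second-highest bid, $128.
Ren's payoff = $138 − $128 = $10. All other bidders lose, so their payoff is 0.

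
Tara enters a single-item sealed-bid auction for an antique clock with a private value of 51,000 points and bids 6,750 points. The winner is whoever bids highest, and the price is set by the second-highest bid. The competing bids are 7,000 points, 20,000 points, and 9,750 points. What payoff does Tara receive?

0 points

Highest competing bid: 20,000 points.
Tara's bid 6,750 points is not the highest, so Tara loses, pays nothing, and earns zero payoff.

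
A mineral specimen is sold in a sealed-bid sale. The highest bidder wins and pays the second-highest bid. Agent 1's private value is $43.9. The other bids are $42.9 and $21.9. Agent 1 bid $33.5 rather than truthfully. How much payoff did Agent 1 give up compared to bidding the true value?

The highest competing bid is $42.9.
Bidding truthfully at $43.9: Agent 1 has the top bid, wins, and pays the second-highest bid $42.9. Payoff = $43.9 − $42.9 = $1.0.
Bidding $33.5: the top bid is $42.9 (a rival), so Agent 1 loses. Payoff = $0.0.
Regret = truthful payoff − actual payoff = $1.0 − $0.0 = $1.0.
This is the dominant-strategy logic: truthful bidding weakly beats any alternative.

$1.0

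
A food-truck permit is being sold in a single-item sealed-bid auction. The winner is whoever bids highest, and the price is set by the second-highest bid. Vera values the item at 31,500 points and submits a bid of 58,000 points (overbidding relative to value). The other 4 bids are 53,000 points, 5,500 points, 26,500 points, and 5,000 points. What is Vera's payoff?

Highest competing bid: 53,000 points.
Vera's bid 58,000 points is the highest overall, so Vera wins and pays the second-highest bid, 53,000 points.
Payoff = value − price = 31,500 points − 53,000 points = -21,500 points.
Overbidding won the item at a price above value — truthful bidding would have avoided this loss.

-21,500 points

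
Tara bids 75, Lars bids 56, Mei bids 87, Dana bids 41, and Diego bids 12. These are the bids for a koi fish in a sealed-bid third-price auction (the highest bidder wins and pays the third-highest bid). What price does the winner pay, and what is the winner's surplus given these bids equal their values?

The winner pays 56 for a surplus of 31.

Ordered from highest: Mei 87, then Tara 75, then Lars 56, then Dana 41, then Diego 12.
Mei is the highest bidder, so Mei wins.
Under the third-price rule, the price is the third-highest bid: 56.
Surplus = 87 − 56 = 31.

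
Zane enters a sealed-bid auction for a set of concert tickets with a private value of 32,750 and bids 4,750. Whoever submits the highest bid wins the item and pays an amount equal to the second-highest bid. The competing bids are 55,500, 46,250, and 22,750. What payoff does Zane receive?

Payoff = 0.

Highest competing bid: 55,500.
Zane's bid 4,750 is not the highest, so Zane loses, pays nothing, and earns zero payoff.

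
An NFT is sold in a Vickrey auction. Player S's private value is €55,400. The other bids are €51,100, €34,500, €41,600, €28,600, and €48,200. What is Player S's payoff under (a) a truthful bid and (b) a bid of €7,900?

The highest competing bid is €51,100.
Bidding truthfully at €55,400: Player S has the top bid, wins, and pays the second-highest bid €51,100. Payoff = €55,400 − €51,100 = €4,300.
Bidding €7,900: the top bid is €51,100 (a rival), so Player S loses. Payoff = €0.

Truthful: €4,300; alternative: €0.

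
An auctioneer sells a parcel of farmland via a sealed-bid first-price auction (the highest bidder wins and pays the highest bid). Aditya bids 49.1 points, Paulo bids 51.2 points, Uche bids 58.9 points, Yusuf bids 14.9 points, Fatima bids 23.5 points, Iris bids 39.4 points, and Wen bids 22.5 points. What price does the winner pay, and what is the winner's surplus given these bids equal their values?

Ranking the bids: Uche 58.9 points, then Paulo 51.2 points, then Aditya 49.1 points, then Iris 39.4 points, then Fatima 23.5 points, then Wen 22.5 points, then Yusuf 14.9 points.
Uche is the highest bidder, so Uche wins.
Under the first-price rule, the price is the highest bid: 58.9 points.
Surplus = 58.9 points − 58.9 points = 0.0 points.

The winner pays 58.9 points for a surplus of 0.0 points.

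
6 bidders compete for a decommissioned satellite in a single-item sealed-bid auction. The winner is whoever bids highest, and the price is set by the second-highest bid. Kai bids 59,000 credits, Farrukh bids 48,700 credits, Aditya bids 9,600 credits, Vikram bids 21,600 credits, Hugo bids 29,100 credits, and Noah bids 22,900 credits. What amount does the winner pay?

Bids in descending order: Kai 59,000 credits > Farrukh 48,700 credits > Hugo 29,100 credits > Noah 22,900 credits > Vikram 21,600 credits > Aditya 9,600 credits.
Kai has the highest bid, so Kai wins.
The second-highest bid is 48,700 credits, so that is what Kai pays.

Price paid: 48,700 credits.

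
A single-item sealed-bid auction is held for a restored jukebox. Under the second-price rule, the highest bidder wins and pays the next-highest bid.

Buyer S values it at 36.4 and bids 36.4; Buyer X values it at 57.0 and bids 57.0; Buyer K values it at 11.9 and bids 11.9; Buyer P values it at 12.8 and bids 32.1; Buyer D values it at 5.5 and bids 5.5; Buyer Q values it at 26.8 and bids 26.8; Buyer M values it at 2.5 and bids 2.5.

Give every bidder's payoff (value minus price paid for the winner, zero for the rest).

Payoffs: Buyer S 0.0, Buyer X 20.6, Buyer K 0.0, Buyer P 0.0, Buyer D 0.0, Buyer Q 0.0, Buyer M 0.0.

Sorted high to low: Buyer X 57.0 > Buyer S 36.4 > Buyer P 32.1 > Buyer Q 26.8 > Buyer K 11.9 > Buyer D 5.5 > Buyer M 2.5.
Buyer X has the top bid and wins; the price is the second-highest bid, 36.4.
Buyer X's payoff = 57.0 − 36.4 = 20.6. All other bidders lose, so their payoff is 0.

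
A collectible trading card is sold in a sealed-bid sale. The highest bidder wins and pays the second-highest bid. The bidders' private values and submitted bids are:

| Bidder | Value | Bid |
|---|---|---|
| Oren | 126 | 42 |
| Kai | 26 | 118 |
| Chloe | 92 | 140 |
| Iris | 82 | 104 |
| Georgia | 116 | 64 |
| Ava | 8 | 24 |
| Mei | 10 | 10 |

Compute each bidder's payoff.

Payoffs: Oren 0, Kai 0, Chloe -26, Iris 0, Georgia 0, Ava 0, Mei 0.

Bids in descending order: Chloe 140 > Kai 118 > Iris 104 > Georgia 64 > Oren 42 > Ava 24 > Mei 10.
Chloe has the top bid and wins; the price is the second-highest bid, 118.
Chloe's payoff = 92 − 118 = -26. All other bidders lose, so their payoff is 0.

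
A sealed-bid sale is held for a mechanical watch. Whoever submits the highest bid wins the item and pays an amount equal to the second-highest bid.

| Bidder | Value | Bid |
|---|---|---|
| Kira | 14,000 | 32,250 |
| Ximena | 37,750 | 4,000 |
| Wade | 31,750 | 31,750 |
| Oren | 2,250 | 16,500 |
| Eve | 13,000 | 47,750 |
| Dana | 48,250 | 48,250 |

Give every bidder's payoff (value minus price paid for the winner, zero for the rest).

Payoffs: Kira 0, Ximena 0, Wade 0, Oren 0, Eve 0, Dana 500.

Ranking the bids: Dana 48,250; Eve 47,750; Kira 32,250; Wade 31,750; Oren 16,500; Ximena 4,000.
Dana has the top bid and wins; the price is the second-highest bid, 47,750.
Dana's payoff = 48,250 − 47,750 = 500. All other bidders lose, so their payoff is 0.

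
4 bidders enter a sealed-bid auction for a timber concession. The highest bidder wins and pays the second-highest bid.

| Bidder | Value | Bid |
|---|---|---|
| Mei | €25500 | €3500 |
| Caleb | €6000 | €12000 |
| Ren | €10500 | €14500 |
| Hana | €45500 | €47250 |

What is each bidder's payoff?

Bids in descending order: Hana €47250, then Ren €14500, then Caleb €12000, then Mei €3500.
Hana has the top bid and wins; the price is the second-highest bid, €14500.
Hana's payoff = €45500 − €14500 = €31000. All other bidders lose, so their payoff is 0.

Payoffs: Mei €0, Caleb €0, Ren €0, Hana €31000.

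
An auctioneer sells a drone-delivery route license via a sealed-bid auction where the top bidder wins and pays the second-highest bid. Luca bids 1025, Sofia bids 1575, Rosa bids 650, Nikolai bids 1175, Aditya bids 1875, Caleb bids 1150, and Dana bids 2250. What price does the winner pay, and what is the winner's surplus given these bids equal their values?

Bids in descending order: Dana 2250, then Aditya 1875, then Sofia 1575, then Nikolai 1175, then Caleb 1150, then Luca 1025, then Rosa 650.
Dana is the highest bidder, so Dana wins.
Under the second-price rule, the price is the second-highest bid: 1875.
Surplus = 2250 − 1875 = 375.

The winner pays 1875 for a surplus of 375.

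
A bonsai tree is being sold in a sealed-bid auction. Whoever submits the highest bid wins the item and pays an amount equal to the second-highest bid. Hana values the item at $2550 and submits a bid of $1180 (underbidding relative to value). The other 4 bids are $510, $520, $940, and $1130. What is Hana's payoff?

Highest competing bid: $1130.
Hana's bid $1180 is the highest overall, so Hana wins and pays the second-highest bid, $1130.
Payoff = value − price = $2550 − $1130 = $1420.

Payoff = $1420.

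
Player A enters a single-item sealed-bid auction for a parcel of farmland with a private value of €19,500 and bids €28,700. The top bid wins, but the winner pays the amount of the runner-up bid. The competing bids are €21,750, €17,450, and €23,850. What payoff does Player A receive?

Player A's payoff: -€4,350.

Highest competing bid: €23,850.
Player A's bid €28,700 is the highest overall, so Player A wins and pays the second-highest bid, €23,850.
Payoff = value − price = €19,500 − €23,850 = -€4,350.
Overbidding won the item at a price above value — truthful bidding would have avoided this loss.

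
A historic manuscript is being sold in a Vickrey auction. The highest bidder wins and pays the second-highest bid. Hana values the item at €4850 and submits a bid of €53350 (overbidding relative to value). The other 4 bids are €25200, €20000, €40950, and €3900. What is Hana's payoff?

Hana's payoff: -€36100.

Highest competing bid: €40950.
Hana's bid €53350 is the highest overall, so Hana wins and pays the second-highest bid, €40950.
Payoff = value − price = €4850 − €40950 = -€36100.
Overbidding won the item at a price above value — truthful bidding would have avoided this loss.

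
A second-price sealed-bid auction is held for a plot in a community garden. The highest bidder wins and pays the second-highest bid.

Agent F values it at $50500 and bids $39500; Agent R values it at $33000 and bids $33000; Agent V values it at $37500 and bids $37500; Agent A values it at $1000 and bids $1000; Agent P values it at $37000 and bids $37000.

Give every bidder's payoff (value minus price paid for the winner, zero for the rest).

Bids in descending order: Agent F $39500 > Agent V $37500 > Agent P $37000 > Agent R $33000 > Agent A $1000.
Agent F has the top bid and wins; the price is the second-highest bid, $37500.
Agent F's payoff = $50500 − $37500 = $13000. All other bidders lose, so their payoff is 0.

Payoffs: Agent F $13000, Agent R $0, Agent V $0, Agent A $0, Agent P $0.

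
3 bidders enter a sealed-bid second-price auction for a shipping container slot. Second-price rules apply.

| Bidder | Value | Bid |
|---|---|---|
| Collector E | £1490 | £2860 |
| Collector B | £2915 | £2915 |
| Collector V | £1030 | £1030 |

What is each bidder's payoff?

Collector E £0, Collector B £55, Collector V £0.

Bids in descending order: Collector B £2915; Collector E £2860; Collector V £1030.
Collector B has the top bid and wins; the price is the second-highest bid, £2860.
Collector B's payoff = £2915 − £2860 = £55. All other bidders lose, so their payoff is 0.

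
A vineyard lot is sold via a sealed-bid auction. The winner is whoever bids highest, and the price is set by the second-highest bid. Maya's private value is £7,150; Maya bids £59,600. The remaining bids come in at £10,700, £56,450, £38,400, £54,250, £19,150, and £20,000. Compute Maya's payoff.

-£49,300

Highest competing bid: £56,450.
Maya's bid £59,600 is the highest overall, so Maya wins and pays the second-highest bid, £56,450.
Payoff = value − price = £7,150 − £56,450 = -£49,300.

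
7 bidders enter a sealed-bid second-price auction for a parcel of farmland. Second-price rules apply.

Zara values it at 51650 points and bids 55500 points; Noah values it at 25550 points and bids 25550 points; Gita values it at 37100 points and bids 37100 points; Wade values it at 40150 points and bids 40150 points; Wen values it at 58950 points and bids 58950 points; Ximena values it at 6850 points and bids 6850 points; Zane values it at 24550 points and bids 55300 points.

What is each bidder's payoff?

Sorted high to low: Wen 58950 points; Zara 55500 points; Zane 55300 points; Wade 40150 points; Gita 37100 points; Noah 25550 points; Ximena 6850 points.
Wen has the top bid and wins; the price is the second-highest bid, 55500 points.
Wen's payoff = 58950 points − 55500 points = 3450 points. All other bidders lose, so their payoff is 0.

Zara 0 points, Noah 0 points, Gita 0 points, Wade 0 points, Wen 3450 points, Ximena 0 points, Zane 0 points.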